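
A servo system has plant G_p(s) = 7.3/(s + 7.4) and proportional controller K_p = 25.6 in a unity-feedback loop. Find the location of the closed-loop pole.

Closed-loop transfer function: T(s) = K_p·G_p(s)/(1 + K_p·G_p(s)) = 186.9/(s + 7.4 + 186.9) = 186.9/(s + 194.3).
The closed-loop pole is at s = −194.3.

s = -194.3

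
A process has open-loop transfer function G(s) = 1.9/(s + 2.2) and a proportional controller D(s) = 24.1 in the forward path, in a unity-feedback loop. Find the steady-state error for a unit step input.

The loop is type 0. Static position error constant K_pos = D(0)·G(0) = 24.1·0.8636 = 20.81.
Steady-state error to a unit step: e_ss = 1/(1+K_pos) = 1/21.81 = 0.0458.

0.0458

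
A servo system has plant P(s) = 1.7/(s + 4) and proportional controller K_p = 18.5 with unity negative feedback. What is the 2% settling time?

T_s ≈ 0.113 s

Closed-loop transfer function: T(s) = K_p·P(s)/(1 + K_p·P(s)) = 31.45/(s + 4 + 31.45) = 31.45/(s + 35.45).
Time constant τ = 1/35.45 = 0.02821 s, so the 2% settling time is about 4τ = 0.113 s.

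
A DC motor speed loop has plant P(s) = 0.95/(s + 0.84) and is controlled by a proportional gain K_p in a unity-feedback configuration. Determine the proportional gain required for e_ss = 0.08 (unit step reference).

K_p = 10.2

For a type-0 loop with proportional control, e_ss = 1/(1 + K_p·P(0)).
P(0) = 1.131. Require 1/(1 + K_p·1.131) = 0.08, so 1 + 1.131·K_p = 12.5.
K_p = (12.5 − 1)/1.131 = 10.2.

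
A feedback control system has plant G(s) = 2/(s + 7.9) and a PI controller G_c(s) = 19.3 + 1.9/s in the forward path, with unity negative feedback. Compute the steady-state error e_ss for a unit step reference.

0

The open loop G_c(s)G(s) has a pole at the origin (type 1), so the static position error constant is infinite and e_ss = 1/(1+∞) = 0.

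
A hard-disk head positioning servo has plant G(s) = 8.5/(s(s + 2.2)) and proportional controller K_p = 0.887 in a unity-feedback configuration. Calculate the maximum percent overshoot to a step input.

The closed-loop denominator s² + 2.2s + 7.54 gives ω_n = √7.54 = 2.746 and ζ = 2.2/(2ω_n) = 0.4006.
%OS = 100·exp(−πζ/√(1−ζ²)) = 100·exp(−π·0.4006/√0.8395) = 25.3%.

25.3%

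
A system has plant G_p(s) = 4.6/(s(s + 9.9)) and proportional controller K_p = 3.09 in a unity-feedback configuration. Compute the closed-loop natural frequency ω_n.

With unity feedback the closed-loop characteristic equation is s² + 9.9s + 3.09·4.6 = s² + 9.9s + 14.21 = 0.
So ω_n² = 14.21 ⇒ ω_n = 3.77 rad/s, and ζ = 9.9/(2ω_n) = 1.31.

ω_n = 3.77 rad/s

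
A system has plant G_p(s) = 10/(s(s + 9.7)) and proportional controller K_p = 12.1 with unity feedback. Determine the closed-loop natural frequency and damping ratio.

ω_n = 11 rad/s, ζ = 0.441

The closed-loop denominator is s(s+9.7) + 12.1·10 = s² + 9.7s + 121.
Matching s² + 2ζω_n s + ω_n²: ω_n = √121 = 11 rad/s and 2ζω_n = 9.7, so ζ = 9.7/(2·11) = 0.441.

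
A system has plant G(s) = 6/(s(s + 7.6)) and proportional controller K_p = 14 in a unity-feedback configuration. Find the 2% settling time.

T_s ≈ 1.05 s

The closed-loop denominator s² + 7.6s + 84 gives ω_n = √84 = 9.165 and ζ = 7.6/(2ω_n) = 0.4146.
2% settling time T_s ≈ 4/(ζω_n) = 4/3.8 = 1.05 s.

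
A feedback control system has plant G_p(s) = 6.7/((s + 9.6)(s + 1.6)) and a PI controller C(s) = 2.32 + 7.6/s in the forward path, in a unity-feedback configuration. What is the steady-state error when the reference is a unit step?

The open loop C(s)G_p(s) has a pole at the origin (type 1), so the static position error constant is infinite and e_ss = 1/(1+∞) = 0.

0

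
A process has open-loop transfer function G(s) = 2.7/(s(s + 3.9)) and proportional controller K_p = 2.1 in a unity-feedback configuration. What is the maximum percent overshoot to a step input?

1.13%

Closed-loop characteristic equation: s² + 3.9s + 5.67 = 0, so ω_n = 2.381 rad/s and ζ = 3.9/(2·2.381) = 0.8189.
%OS = 100·exp(−πζ/√(1−ζ²)) = 100·exp(−π·0.8189/√0.3294) = 1.13%.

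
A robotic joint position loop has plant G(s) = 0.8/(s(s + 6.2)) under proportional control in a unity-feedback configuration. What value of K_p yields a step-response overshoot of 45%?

K_p = 198

From %OS = 100·exp(−πζ/√(1−ζ²)) = 45%, ζ = −ln(0.45)/√(π²+ln²(0.45)) = 0.2463.
Characteristic equation s² + 6.2s + 0.8K_p = 0 gives ζ = 6.2/(2√(0.8K_p)).
Setting ζ = 0.2463: √(0.8K_p) = 6.2/(2·0.2463) = 12.58, so K_p = 158.4/0.8 = 198.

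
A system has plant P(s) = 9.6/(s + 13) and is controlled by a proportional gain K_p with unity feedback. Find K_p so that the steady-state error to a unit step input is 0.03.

K_p = 43.8

Steady-state error for a unit step on this type-0 loop is 1/(1 + K_p·P(0)).
P(0) = 0.7385. Require 1/(1 + K_p·0.7385) = 0.03, so 1 + 0.7385·K_p = 33.33.
K_p = (33.33 − 1)/0.7385 = 43.8.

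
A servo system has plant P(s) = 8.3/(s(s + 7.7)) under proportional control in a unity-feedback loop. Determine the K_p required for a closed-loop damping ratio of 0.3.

Closed-loop characteristic equation: s² + 7.7s + K_p·8.3 = 0.
So ω_n = √(8.3K_p) and 2ζω_n = 7.7, giving ζ = 7.7/(2√(8.3K_p)).
Setting ζ = 0.3: √(8.3K_p) = 7.7/(2·0.3) = 12.83, so K_p = 164.7/8.3 = 19.8.

K_p = 19.8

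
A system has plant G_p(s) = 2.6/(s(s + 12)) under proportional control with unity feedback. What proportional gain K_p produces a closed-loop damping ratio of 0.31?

Closed-loop characteristic equation: s² + 12s + K_p·2.6 = 0.
So ω_n = √(2.6K_p) and 2ζω_n = 12, giving ζ = 12/(2√(2.6K_p)).
Setting ζ = 0.31: √(2.6K_p) = 12/(2·0.31) = 19.35, so K_p = 374.6/2.6 = 144.

K_p = 144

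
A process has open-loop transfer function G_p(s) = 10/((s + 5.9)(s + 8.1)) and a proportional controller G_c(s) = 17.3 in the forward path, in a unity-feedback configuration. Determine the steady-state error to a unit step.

The loop is type 0. Static position error constant K_pos = G_c(0)·G_p(0) = 17.3·0.2092 = 3.62.
Steady-state error to a unit step: e_ss = 1/(1+K_pos) = 1/4.62 = 0.216.

0.216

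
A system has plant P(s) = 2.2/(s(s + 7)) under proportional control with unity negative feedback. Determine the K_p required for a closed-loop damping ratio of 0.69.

K_p = 11.7

Closed-loop characteristic equation: s² + 7s + K_p·2.2 = 0.
So ω_n = √(2.2K_p) and 2ζω_n = 7, giving ζ = 7/(2√(2.2K_p)).
Setting ζ = 0.69: √(2.2K_p) = 7/(2·0.69) = 5.072, so K_p = 25.73/2.2 = 11.7.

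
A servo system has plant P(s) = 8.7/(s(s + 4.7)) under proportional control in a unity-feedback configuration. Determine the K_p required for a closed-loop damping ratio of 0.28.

Closed-loop characteristic equation: s² + 4.7s + K_p·8.7 = 0.
So ω_n = √(8.7K_p) and 2ζω_n = 4.7, giving ζ = 4.7/(2√(8.7K_p)).
Setting ζ = 0.28: √(8.7K_p) = 4.7/(2·0.28) = 8.393, so K_p = 70.44/8.7 = 8.1.

K_p = 8.1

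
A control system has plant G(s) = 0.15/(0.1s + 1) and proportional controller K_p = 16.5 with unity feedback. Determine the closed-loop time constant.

τ = 0.0288 s

Closed loop: T(s) = K_p·G/(1+K_p·G) = 2.475/(0.1s + 1 + 2.475), with pole at s = −(1 + 2.475)/0.1 = −34.75.
Closed-loop time constant τ = 1/34.75 = 0.0288 s.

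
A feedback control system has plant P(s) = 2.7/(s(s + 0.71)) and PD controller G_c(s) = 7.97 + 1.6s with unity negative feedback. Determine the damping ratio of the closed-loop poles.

ζ = 0.542

Forward path: (7.97 + 1.6s)·2.7/(s(s+0.71)). The closed-loop characteristic equation is s² + (0.71 + 2.7·1.6)s + 2.7·7.97 = 0.
That is s² + 5.03s + 21.52 = 0, so ω_n = 4.639 rad/s and ζ = 5.03/(2·4.639) = 0.5422.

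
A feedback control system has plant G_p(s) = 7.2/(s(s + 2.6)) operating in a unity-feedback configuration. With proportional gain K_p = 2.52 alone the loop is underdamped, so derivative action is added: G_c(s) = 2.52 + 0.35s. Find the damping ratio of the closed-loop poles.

ζ = 0.601

Forward path: (2.52 + 0.35s)·7.2/(s(s+2.6)). The closed-loop characteristic equation is s² + (2.6 + 7.2·0.35)s + 7.2·2.52 = 0.
That is s² + 5.12s + 18.14 = 0, so ω_n = 4.26 rad/s and ζ = 5.12/(2·4.26) = 0.601.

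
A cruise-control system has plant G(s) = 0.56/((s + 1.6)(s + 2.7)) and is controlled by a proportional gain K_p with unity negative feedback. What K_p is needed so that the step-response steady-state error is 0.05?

Steady-state error for a unit step on this type-0 loop is 1/(1 + K_p·G(0)).
G(0) = 0.1296. Require 1/(1 + K_p·0.1296) = 0.05, so 1 + 0.1296·K_p = 20.
K_p = (20 − 1)/0.1296 = 147.

K_p = 147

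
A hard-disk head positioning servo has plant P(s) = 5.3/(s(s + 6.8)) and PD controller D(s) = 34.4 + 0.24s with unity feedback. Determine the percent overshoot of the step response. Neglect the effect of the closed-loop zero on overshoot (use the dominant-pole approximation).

Forward path: (34.4 + 0.24s)·5.3/(s(s+6.8)). The closed-loop characteristic equation is s² + (6.8 + 5.3·0.24)s + 5.3·34.4 = 0.
That is s² + 8.072s + 182.3 = 0, so ω_n = 13.5 rad/s and ζ = 8.072/(2·13.5) = 0.2989.
%OS = 100·exp(−πζ/√(1−ζ²)) = 37.4%.

37.4%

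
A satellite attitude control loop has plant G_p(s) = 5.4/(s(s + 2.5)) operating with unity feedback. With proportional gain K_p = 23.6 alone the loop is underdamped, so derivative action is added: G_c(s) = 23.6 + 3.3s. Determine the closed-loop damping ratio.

Forward path: (23.6 + 3.3s)·5.4/(s(s+2.5)). The closed-loop characteristic equation is s² + (2.5 + 5.4·3.3)s + 5.4·23.6 = 0.
That is s² + 20.32s + 127.4 = 0, so ω_n = 11.29 rad/s and ζ = 20.32/(2·11.29) = 0.9.

ζ = 0.9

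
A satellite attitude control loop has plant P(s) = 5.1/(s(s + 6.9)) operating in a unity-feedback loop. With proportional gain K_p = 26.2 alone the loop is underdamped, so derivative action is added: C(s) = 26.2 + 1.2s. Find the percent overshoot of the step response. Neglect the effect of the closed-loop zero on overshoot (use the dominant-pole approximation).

11.8%

Forward path: (26.2 + 1.2s)·5.1/(s(s+6.9)). The closed-loop characteristic equation is s² + (6.9 + 5.1·1.2)s + 5.1·26.2 = 0.
That is s² + 13.02s + 133.6 = 0, so ω_n = 11.56 rad/s and ζ = 13.02/(2·11.56) = 0.5632.
%OS = 100·exp(−πζ/√(1−ζ²)) = 11.8%.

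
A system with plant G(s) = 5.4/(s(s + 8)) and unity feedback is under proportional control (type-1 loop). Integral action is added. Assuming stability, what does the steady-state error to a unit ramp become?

0

The integrator raises the loop to type 2, so K_v → ∞ and e_ss to a ramp is zero.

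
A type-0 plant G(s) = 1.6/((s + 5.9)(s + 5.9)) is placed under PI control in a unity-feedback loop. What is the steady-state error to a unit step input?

The PI controller's integrator makes the forward path type 1, so e_ss to a step is zero.

0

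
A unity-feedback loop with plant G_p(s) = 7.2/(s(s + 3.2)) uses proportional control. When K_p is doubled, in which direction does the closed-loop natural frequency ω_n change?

increase

ω_n = √(7.2·K_p), which grows with K_p.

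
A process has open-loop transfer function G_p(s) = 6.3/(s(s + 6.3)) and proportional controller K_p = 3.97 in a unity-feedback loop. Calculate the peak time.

T_p = 0.809 s

From 1 + K_pG_p(s) = 0: s² + 6.3s + 25.01 = 0 ⇒ ω_n = 5.001, ζ = 0.6299.
Damped frequency ω_d = ω_n√(1−ζ²) = 3.884 rad/s, so peak time T_p = π/ω_d = 0.809 s.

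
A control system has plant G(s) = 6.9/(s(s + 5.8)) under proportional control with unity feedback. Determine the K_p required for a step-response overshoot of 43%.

From %OS = 100·exp(−πζ/√(1−ζ²)) = 43%, ζ = −ln(0.43)/√(π²+ln²(0.43)) = 0.2594.
Characteristic equation s² + 5.8s + 6.9K_p = 0 gives ζ = 5.8/(2√(6.9K_p)).
Setting ζ = 0.2594: √(6.9K_p) = 5.8/(2·0.2594) = 11.18, so K_p = 124.9/6.9 = 18.1.

K_p = 18.1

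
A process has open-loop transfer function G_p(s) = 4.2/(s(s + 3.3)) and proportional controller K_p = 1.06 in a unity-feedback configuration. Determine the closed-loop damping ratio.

With unity feedback the closed-loop characteristic equation is s² + 3.3s + 1.06·4.2 = s² + 3.3s + 4.452 = 0.
So ω_n² = 4.452 ⇒ ω_n = 2.11 rad/s, and ζ = 3.3/(2ω_n) = 0.782.

ζ = 0.782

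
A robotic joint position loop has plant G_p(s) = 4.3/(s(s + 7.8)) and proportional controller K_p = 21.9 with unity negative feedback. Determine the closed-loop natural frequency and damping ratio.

The closed-loop denominator is s(s+7.8) + 21.9·4.3 = s² + 7.8s + 94.17.
So ω_n² = 94.17 ⇒ ω_n = 9.704 rad/s, and ζ = 7.8/(2ω_n) = 0.402.

ω_n = 9.7 rad/s, ζ = 0.402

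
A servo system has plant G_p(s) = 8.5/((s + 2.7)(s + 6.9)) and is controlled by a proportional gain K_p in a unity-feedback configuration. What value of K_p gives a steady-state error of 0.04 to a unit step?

K_p = 52.6

For a type-0 loop with proportional control, e_ss = 1/(1 + K_p·G_p(0)).
G_p(0) = 0.4563. Require 1/(1 + K_p·0.4563) = 0.04, so 1 + 0.4563·K_p = 25.
K_p = (25 − 1)/0.4563 = 52.6.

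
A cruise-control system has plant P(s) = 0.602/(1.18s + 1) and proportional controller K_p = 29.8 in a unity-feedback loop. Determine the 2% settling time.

Closed loop: T(s) = K_p·P/(1+K_p·P) = 17.94/(1.18s + 1 + 17.94), with pole at s = −(1 + 17.94)/1.18 = −16.05.
τ = 1/16.05 = 0.0623 s, so 2% settling time ≈ 4τ = 0.249 s.

T_s ≈ 0.249 s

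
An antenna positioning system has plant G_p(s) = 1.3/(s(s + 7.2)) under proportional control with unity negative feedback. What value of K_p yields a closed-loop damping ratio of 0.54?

K_p = 34.2

Closed-loop characteristic equation: s² + 7.2s + K_p·1.3 = 0.
So ω_n = √(1.3K_p) and 2ζω_n = 7.2, giving ζ = 7.2/(2√(1.3K_p)).
Setting ζ = 0.54: √(1.3K_p) = 7.2/(2·0.54) = 6.667, so K_p = 44.44/1.3 = 34.2.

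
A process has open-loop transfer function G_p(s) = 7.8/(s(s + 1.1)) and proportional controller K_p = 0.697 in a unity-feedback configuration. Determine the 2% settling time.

T_s ≈ 7.27 s

From 1 + K_pG_p(s) = 0: s² + 1.1s + 5.437 = 0 ⇒ ω_n = 2.332, ζ = 0.2359.
2% settling time T_s ≈ 4/(ζω_n) = 4/0.55 = 7.27 s.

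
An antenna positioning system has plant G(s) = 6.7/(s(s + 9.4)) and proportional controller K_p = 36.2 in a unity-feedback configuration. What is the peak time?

T_p = 0.212 s

Closed-loop characteristic equation: s² + 9.4s + 242.5 = 0, so ω_n = 15.57 rad/s and ζ = 9.4/(2·15.57) = 0.3018.
Damped frequency ω_d = ω_n√(1−ζ²) = 14.85 rad/s, so peak time T_p = π/ω_d = 0.212 s.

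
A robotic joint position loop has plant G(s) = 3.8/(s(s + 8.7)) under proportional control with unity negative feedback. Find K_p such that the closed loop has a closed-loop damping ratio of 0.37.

K_p = 36.4

Closed-loop characteristic equation: s² + 8.7s + K_p·3.8 = 0.
So ω_n = √(3.8K_p) and 2ζω_n = 8.7, giving ζ = 8.7/(2√(3.8K_p)).
Setting ζ = 0.37: √(3.8K_p) = 8.7/(2·0.37) = 11.76, so K_p = 138.2/3.8 = 36.4.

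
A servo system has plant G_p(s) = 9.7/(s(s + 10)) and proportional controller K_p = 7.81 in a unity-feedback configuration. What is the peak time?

The closed-loop denominator s² + 10s + 75.76 gives ω_n = √75.76 = 8.704 and ζ = 10/(2ω_n) = 0.5745.
Damped frequency ω_d = ω_n√(1−ζ²) = 7.124 rad/s, so peak time T_p = π/ω_d = 0.441 s.

T_p = 0.441 s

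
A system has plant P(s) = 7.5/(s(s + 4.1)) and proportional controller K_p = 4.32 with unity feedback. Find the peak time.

T_p = 0.592 s

The closed-loop denominator s² + 4.1s + 32.4 gives ω_n = √32.4 = 5.692 and ζ = 4.1/(2ω_n) = 0.3601.
Damped frequency ω_d = ω_n√(1−ζ²) = 5.31 rad/s, so peak time T_p = π/ω_d = 0.592 s.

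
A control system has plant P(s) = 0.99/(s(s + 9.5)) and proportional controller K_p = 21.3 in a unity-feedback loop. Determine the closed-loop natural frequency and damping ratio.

ω_n = 4.59 rad/s, ζ = 1.03

With unity feedback the closed-loop characteristic equation is s² + 9.5s + 21.3·0.99 = s² + 9.5s + 21.09 = 0.
So ω_n² = 21.09 ⇒ ω_n = 4.592 rad/s, and ζ = 9.5/(2ω_n) = 1.03.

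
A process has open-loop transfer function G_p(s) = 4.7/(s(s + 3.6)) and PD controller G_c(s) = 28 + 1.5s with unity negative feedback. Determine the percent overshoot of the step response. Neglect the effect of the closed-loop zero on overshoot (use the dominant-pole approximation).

19.3%

Forward path: (28 + 1.5s)·4.7/(s(s+3.6)). The closed-loop characteristic equation is s² + (3.6 + 4.7·1.5)s + 4.7·28 = 0.
That is s² + 10.65s + 131.6 = 0, so ω_n = 11.47 rad/s and ζ = 10.65/(2·11.47) = 0.4642.
%OS = 100·exp(−πζ/√(1−ζ²)) = 19.3%.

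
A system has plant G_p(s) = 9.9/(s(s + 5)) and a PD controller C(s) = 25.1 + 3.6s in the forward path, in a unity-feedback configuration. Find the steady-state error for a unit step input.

The open loop C(s)G_p(s) has a pole at the origin (type 1), so the static position error constant is infinite and e_ss = 1/(1+∞) = 0.

0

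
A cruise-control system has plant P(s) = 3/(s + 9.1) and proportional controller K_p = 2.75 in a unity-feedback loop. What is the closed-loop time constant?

Closed-loop transfer function: T(s) = K_p·P(s)/(1 + K_p·P(s)) = 8.25/(s + 9.1 + 8.25) = 8.25/(s + 17.35).
Time constant τ = 1/17.35 = 0.0576 s.

τ = 0.0576 s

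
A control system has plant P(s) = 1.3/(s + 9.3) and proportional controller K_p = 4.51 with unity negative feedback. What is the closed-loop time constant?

τ = 0.066 s

Closed-loop transfer function: T(s) = K_p·P(s)/(1 + K_p·P(s)) = 5.863/(s + 9.3 + 5.863) = 5.863/(s + 15.16).
Time constant τ = 1/15.16 = 0.066 s.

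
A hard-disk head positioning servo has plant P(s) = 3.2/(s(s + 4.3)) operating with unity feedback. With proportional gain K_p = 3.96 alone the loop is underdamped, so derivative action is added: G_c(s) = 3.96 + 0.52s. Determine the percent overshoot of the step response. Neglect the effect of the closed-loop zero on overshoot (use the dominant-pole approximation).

Forward path: (3.96 + 0.52s)·3.2/(s(s+4.3)). The closed-loop characteristic equation is s² + (4.3 + 3.2·0.52)s + 3.2·3.96 = 0.
That is s² + 5.964s + 12.67 = 0, so ω_n = 3.56 rad/s and ζ = 5.964/(2·3.56) = 0.8377.
%OS = 100·exp(−πζ/√(1−ζ²)) = 0.808%.

0.808%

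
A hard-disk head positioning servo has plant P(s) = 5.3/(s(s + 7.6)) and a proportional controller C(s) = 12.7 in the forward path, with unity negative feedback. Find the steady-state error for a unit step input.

0

The open loop C(s)P(s) has a pole at the origin (type 1), so the static position error constant is infinite and e_ss = 1/(1+∞) = 0.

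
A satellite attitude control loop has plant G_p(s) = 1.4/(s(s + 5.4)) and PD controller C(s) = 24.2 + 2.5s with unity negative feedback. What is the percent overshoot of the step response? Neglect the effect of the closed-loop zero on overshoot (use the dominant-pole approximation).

Forward path: (24.2 + 2.5s)·1.4/(s(s+5.4)). The closed-loop characteristic equation is s² + (5.4 + 1.4·2.5)s + 1.4·24.2 = 0.
That is s² + 8.9s + 33.88 = 0, so ω_n = 5.821 rad/s and ζ = 8.9/(2·5.821) = 0.7645.
%OS = 100·exp(−πζ/√(1−ζ²)) = 2.41%.

2.41%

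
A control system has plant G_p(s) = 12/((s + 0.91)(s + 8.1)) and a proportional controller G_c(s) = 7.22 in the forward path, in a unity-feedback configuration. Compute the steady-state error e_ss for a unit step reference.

0.0784

The loop is type 0. Static position error constant K_pos = G_c(0)·G_p(0) = 7.22·1.628 = 11.75.
Steady-state error to a unit step: e_ss = 1/(1+K_pos) = 1/12.75 = 0.0784.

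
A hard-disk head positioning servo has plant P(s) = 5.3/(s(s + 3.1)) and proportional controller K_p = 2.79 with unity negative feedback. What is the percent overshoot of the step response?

25.1%

Closed-loop characteristic equation: s² + 3.1s + 14.79 = 0, so ω_n = 3.845 rad/s and ζ = 3.1/(2·3.845) = 0.4031.
%OS = 100·exp(−πζ/√(1−ζ²)) = 100·exp(−π·0.4031/√0.8375) = 25.1%.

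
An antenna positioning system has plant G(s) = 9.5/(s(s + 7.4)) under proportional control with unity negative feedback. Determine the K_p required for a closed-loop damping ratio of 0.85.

Closed-loop characteristic equation: s² + 7.4s + K_p·9.5 = 0.
So ω_n = √(9.5K_p) and 2ζω_n = 7.4, giving ζ = 7.4/(2√(9.5K_p)).
Setting ζ = 0.85: √(9.5K_p) = 7.4/(2·0.85) = 4.353, so K_p = 18.95/9.5 = 1.99.

K_p = 1.99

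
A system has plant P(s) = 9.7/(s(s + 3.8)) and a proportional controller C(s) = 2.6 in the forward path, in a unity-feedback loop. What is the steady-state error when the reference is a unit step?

The open loop C(s)P(s) has a pole at the origin (type 1), so the static position error constant is infinite and e_ss = 1/(1+∞) = 0.

0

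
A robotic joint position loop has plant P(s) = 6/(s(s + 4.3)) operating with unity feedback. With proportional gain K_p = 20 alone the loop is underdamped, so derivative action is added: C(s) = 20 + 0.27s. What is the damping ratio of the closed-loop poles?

ζ = 0.27

Forward path: (20 + 0.27s)·6/(s(s+4.3)). The closed-loop characteristic equation is s² + (4.3 + 6·0.27)s + 6·20 = 0.
That is s² + 5.92s + 120 = 0, so ω_n = 10.95 rad/s and ζ = 5.92/(2·10.95) = 0.2702.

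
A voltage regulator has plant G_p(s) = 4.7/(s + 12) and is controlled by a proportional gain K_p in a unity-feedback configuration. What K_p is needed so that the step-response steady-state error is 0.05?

The loop is type 0, so e_ss(step) = 1/(1 + K_pos) with K_pos = K_p·G_p(0).
G_p(0) = 0.3917. Require 1/(1 + K_p·0.3917) = 0.05, so 1 + 0.3917·K_p = 20.
K_p = (20 − 1)/0.3917 = 48.5.

K_p = 48.5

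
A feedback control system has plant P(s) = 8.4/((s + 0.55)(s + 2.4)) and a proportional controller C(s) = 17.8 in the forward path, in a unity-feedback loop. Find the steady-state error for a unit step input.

The loop is type 0. Static position error constant K_pos = C(0)·P(0) = 17.8·6.364 = 113.3.
Steady-state error to a unit step: e_ss = 1/(1+K_pos) = 1/114.3 = 0.00875.

0.00875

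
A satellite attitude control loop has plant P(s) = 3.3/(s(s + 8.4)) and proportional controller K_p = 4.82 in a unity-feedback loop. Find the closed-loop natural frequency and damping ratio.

ω_n = 3.99 rad/s, ζ = 1.05

1 + K_p·P(s) = 0 gives s² + 8.4s + 15.91 = 0.
So ω_n² = 15.91 ⇒ ω_n = 3.988 rad/s, and ζ = 8.4/(2ω_n) = 1.05.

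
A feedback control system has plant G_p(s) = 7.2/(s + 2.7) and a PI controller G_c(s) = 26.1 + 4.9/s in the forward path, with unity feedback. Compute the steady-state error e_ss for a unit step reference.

0

The open loop G_c(s)G_p(s) has a pole at the origin (type 1), so the static position error constant is infinite and e_ss = 1/(1+∞) = 0.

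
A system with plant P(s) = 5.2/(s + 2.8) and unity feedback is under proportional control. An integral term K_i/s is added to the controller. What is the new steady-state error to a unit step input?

0

Adding integral action puts a pole at s = 0 in the forward path, raising the system type to 1; a type-1 loop has zero steady-state error to a step.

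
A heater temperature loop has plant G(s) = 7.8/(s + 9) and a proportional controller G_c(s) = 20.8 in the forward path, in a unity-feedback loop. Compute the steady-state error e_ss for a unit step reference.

The loop is type 0. Static position error constant K_pos = G_c(0)·G(0) = 20.8·0.8667 = 18.03.
Steady-state error to a unit step: e_ss = 1/(1+K_pos) = 1/19.03 = 0.0526.

0.0526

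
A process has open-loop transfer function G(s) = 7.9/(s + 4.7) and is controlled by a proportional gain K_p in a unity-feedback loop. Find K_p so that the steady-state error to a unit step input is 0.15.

For a type-0 loop with proportional control, e_ss = 1/(1 + K_p·G(0)).
G(0) = 1.681. Require 1/(1 + K_p·1.681) = 0.15, so 1 + 1.681·K_p = 6.667.
K_p = (6.667 − 1)/1.681 = 3.37.

K_p = 3.37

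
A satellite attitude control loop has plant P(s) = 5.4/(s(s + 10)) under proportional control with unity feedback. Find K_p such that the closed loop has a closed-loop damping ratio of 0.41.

K_p = 27.5

Closed-loop characteristic equation: s² + 10s + K_p·5.4 = 0.
So ω_n = √(5.4K_p) and 2ζω_n = 10, giving ζ = 10/(2√(5.4K_p)).
Setting ζ = 0.41: √(5.4K_p) = 10/(2·0.41) = 12.2, so K_p = 148.7/5.4 = 27.5.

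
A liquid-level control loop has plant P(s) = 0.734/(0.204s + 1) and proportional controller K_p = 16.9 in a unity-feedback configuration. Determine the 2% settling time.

Closed loop: T(s) = K_p·P/(1+K_p·P) = 12.4/(0.204s + 1 + 12.4), with pole at s = −(1 + 12.4)/0.204 = −65.71.
τ = 1/65.71 = 0.01522 s, so 2% settling time ≈ 4τ = 0.0609 s.

T_s ≈ 0.0609 s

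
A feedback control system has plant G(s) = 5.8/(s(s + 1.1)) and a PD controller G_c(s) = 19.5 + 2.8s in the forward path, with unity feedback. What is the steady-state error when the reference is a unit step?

0

The open loop G_c(s)G(s) has a pole at the origin (type 1), so the static position error constant is infinite and e_ss = 1/(1+∞) = 0.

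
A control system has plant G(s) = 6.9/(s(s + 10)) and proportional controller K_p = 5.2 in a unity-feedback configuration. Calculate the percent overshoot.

From 1 + K_pG(s) = 0: s² + 10s + 35.88 = 0 ⇒ ω_n = 5.99, ζ = 0.8347.
%OS = 100·exp(−πζ/√(1−ζ²)) = 100·exp(−π·0.8347/√0.3032) = 0.855%.

0.855%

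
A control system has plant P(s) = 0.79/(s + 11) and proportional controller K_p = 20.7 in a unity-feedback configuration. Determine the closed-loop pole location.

Closed-loop transfer function: T(s) = K_p·P(s)/(1 + K_p·P(s)) = 16.35/(s + 11 + 16.35) = 16.35/(s + 27.35).
The closed-loop pole is at s = −27.35.

s = -27.35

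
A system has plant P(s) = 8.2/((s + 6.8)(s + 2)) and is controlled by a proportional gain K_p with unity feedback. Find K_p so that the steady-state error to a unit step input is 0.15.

K_p = 9.4

The loop is type 0, so e_ss(step) = 1/(1 + K_pos) with K_pos = K_p·P(0).
P(0) = 0.6029. Require 1/(1 + K_p·0.6029) = 0.15, so 1 + 0.6029·K_p = 6.667.
K_p = (6.667 − 1)/0.6029 = 9.4.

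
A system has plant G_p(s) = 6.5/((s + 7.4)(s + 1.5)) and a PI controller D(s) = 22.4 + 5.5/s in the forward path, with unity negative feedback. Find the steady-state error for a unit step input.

The open loop D(s)G_p(s) has a pole at the origin (type 1), so the static position error constant is infinite and e_ss = 1/(1+∞) = 0.

0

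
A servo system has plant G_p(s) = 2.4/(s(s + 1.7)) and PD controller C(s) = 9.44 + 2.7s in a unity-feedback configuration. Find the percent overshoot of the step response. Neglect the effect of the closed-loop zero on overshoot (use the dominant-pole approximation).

0.511%

Forward path: (9.44 + 2.7s)·2.4/(s(s+1.7)). The closed-loop characteristic equation is s² + (1.7 + 2.4·2.7)s + 2.4·9.44 = 0.
That is s² + 8.18s + 22.66 = 0, so ω_n = 4.76 rad/s and ζ = 8.18/(2·4.76) = 0.8593.
%OS = 100·exp(−πζ/√(1−ζ²)) = 0.511%.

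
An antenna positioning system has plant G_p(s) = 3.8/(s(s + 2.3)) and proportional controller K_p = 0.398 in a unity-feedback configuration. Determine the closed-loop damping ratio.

ζ = 0.935

With unity feedback the closed-loop characteristic equation is s² + 2.3s + 0.398·3.8 = s² + 2.3s + 1.512 = 0.
Matching s² + 2ζω_n s + ω_n²: ω_n = √1.512 = 1.23 rad/s and 2ζω_n = 2.3, so ζ = 2.3/(2·1.23) = 0.935.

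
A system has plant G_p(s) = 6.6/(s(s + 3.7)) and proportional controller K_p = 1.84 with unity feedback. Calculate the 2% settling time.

Closed-loop characteristic equation: s² + 3.7s + 12.14 = 0, so ω_n = 3.485 rad/s and ζ = 3.7/(2·3.485) = 0.5309.
2% settling time T_s ≈ 4/(ζω_n) = 4/1.85 = 2.16 s.

T_s ≈ 2.16 s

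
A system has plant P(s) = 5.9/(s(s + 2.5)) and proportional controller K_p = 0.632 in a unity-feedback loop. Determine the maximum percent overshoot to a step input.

Closed-loop characteristic equation: s² + 2.5s + 3.729 = 0, so ω_n = 1.931 rad/s and ζ = 2.5/(2·1.931) = 0.6473.
%OS = 100·exp(−πζ/√(1−ζ²)) = 100·exp(−π·0.6473/√0.581) = 6.94%.

6.94%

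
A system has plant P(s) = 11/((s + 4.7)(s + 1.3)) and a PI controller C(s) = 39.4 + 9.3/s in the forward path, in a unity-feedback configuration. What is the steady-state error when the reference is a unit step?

The open loop C(s)P(s) has a pole at the origin (type 1), so the static position error constant is infinite and e_ss = 1/(1+∞) = 0.

0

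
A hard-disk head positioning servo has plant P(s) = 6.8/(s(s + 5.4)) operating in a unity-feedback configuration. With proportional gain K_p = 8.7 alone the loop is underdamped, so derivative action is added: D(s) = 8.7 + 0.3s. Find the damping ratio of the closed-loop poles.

Forward path: (8.7 + 0.3s)·6.8/(s(s+5.4)). The closed-loop characteristic equation is s² + (5.4 + 6.8·0.3)s + 6.8·8.7 = 0.
That is s² + 7.44s + 59.16 = 0, so ω_n = 7.692 rad/s and ζ = 7.44/(2·7.692) = 0.4836.

ζ = 0.484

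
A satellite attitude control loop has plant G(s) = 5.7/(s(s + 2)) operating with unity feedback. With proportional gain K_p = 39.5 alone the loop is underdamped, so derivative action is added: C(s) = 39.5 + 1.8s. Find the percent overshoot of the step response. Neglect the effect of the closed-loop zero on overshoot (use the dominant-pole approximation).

24.5%

Forward path: (39.5 + 1.8s)·5.7/(s(s+2)). The closed-loop characteristic equation is s² + (2 + 5.7·1.8)s + 5.7·39.5 = 0.
That is s² + 12.26s + 225.2 = 0, so ω_n = 15 rad/s and ζ = 12.26/(2·15) = 0.4085.
%OS = 100·exp(−πζ/√(1−ζ²)) = 24.5%.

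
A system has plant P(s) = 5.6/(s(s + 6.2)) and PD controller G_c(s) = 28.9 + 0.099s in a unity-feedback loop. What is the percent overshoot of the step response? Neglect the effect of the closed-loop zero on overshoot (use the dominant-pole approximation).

42.1%

Forward path: (28.9 + 0.099s)·5.6/(s(s+6.2)). The closed-loop characteristic equation is s² + (6.2 + 5.6·0.099)s + 5.6·28.9 = 0.
That is s² + 6.754s + 161.8 = 0, so ω_n = 12.72 rad/s and ζ = 6.754/(2·12.72) = 0.2655.
%OS = 100·exp(−πζ/√(1−ζ²)) = 42.1%.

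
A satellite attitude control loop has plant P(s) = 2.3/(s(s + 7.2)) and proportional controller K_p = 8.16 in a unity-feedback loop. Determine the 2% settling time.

The closed-loop denominator s² + 7.2s + 18.77 gives ω_n = √18.77 = 4.332 and ζ = 7.2/(2ω_n) = 0.831.
2% settling time T_s ≈ 4/(ζω_n) = 4/3.6 = 1.11 s.

T_s ≈ 1.11 s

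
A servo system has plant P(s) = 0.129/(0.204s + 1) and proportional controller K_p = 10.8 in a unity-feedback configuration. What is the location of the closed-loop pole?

s = -11.73

Closed loop: T(s) = K_p·P/(1+K_p·P) = 1.393/(0.204s + 1 + 1.393), with pole at s = −(1 + 1.393)/0.204 = −11.73.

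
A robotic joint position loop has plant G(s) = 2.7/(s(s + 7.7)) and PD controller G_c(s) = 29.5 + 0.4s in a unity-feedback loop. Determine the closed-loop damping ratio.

ζ = 0.492

Forward path: (29.5 + 0.4s)·2.7/(s(s+7.7)). The closed-loop characteristic equation is s² + (7.7 + 2.7·0.4)s + 2.7·29.5 = 0.
That is s² + 8.78s + 79.65 = 0, so ω_n = 8.925 rad/s and ζ = 8.78/(2·8.925) = 0.4919.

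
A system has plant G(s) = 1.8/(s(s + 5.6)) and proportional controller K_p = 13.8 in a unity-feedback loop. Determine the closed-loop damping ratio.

ζ = 0.562

The closed-loop denominator is s(s+5.6) + 13.8·1.8 = s² + 5.6s + 24.84.
So ω_n² = 24.84 ⇒ ω_n = 4.984 rad/s, and ζ = 5.6/(2ω_n) = 0.562.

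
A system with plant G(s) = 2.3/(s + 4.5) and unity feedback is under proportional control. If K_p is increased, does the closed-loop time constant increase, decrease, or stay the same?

The closed-loop bandwidth 4.5+K_p·2.3 grows with K_p, so τ shrinks.

decrease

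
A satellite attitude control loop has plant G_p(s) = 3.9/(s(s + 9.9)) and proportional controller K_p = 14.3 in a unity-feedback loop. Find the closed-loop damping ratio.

1 + K_p·G_p(s) = 0 gives s² + 9.9s + 55.77 = 0.
Matching s² + 2ζω_n s + ω_n²: ω_n = √55.77 = 7.468 rad/s and 2ζω_n = 9.9, so ζ = 9.9/(2·7.468) = 0.663.

ζ = 0.663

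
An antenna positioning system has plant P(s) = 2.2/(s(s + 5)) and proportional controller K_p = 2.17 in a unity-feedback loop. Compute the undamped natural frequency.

ω_n = 2.18 rad/s

The closed-loop denominator is s(s+5) + 2.17·2.2 = s² + 5s + 4.774.
So ω_n² = 4.774 ⇒ ω_n = 2.185 rad/s, and ζ = 5/(2ω_n) = 1.14.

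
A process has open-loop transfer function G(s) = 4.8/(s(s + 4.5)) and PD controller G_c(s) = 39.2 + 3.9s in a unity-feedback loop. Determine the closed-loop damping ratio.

ζ = 0.846

Forward path: (39.2 + 3.9s)·4.8/(s(s+4.5)). The closed-loop characteristic equation is s² + (4.5 + 4.8·3.9)s + 4.8·39.2 = 0.
That is s² + 23.22s + 188.2 = 0, so ω_n = 13.72 rad/s and ζ = 23.22/(2·13.72) = 0.8464.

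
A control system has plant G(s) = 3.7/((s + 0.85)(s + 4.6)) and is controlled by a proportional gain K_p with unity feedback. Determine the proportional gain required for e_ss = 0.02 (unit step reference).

K_p = 51.8

The loop is type 0, so e_ss(step) = 1/(1 + K_pos) with K_pos = K_p·G(0).
G(0) = 0.9463. Require 1/(1 + K_p·0.9463) = 0.02, so 1 + 0.9463·K_p = 50.
K_p = (50 − 1)/0.9463 = 51.8.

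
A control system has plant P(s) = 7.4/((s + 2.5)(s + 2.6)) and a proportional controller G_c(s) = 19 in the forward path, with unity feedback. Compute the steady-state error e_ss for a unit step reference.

0.0442

The loop is type 0. Static position error constant K_pos = G_c(0)·P(0) = 19·1.138 = 21.63.
Steady-state error to a unit step: e_ss = 1/(1+K_pos) = 1/22.63 = 0.0442.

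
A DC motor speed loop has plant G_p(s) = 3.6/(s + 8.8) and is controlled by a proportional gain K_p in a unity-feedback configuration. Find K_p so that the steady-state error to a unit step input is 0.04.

K_p = 58.7

The loop is type 0, so e_ss(step) = 1/(1 + K_pos) with K_pos = K_p·G_p(0).
G_p(0) = 0.4091. Require 1/(1 + K_p·0.4091) = 0.04, so 1 + 0.4091·K_p = 25.
K_p = (25 − 1)/0.4091 = 58.7.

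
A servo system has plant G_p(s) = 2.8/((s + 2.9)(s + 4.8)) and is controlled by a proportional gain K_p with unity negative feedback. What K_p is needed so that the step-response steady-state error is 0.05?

The loop is type 0, so e_ss(step) = 1/(1 + K_pos) with K_pos = K_p·G_p(0).
G_p(0) = 0.2011. Require 1/(1 + K_p·0.2011) = 0.05, so 1 + 0.2011·K_p = 20.
K_p = (20 − 1)/0.2011 = 94.5.

K_p = 94.5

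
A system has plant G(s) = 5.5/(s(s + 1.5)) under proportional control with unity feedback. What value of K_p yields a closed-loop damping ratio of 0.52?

K_p = 0.378

Closed-loop characteristic equation: s² + 1.5s + K_p·5.5 = 0.
So ω_n = √(5.5K_p) and 2ζω_n = 1.5, giving ζ = 1.5/(2√(5.5K_p)).
Setting ζ = 0.52: √(5.5K_p) = 1.5/(2·0.52) = 1.442, so K_p = 2.08/5.5 = 0.378.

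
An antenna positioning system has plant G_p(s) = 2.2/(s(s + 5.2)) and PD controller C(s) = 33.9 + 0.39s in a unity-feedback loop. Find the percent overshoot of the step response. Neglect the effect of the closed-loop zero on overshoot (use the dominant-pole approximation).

Forward path: (33.9 + 0.39s)·2.2/(s(s+5.2)). The closed-loop characteristic equation is s² + (5.2 + 2.2·0.39)s + 2.2·33.9 = 0.
That is s² + 6.058s + 74.58 = 0, so ω_n = 8.636 rad/s and ζ = 6.058/(2·8.636) = 0.3507.
%OS = 100·exp(−πζ/√(1−ζ²)) = 30.8%.

30.8%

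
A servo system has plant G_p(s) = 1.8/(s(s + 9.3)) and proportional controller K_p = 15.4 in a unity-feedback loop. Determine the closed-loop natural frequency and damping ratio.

1 + K_p·G_p(s) = 0 gives s² + 9.3s + 27.72 = 0.
Matching s² + 2ζω_n s + ω_n²: ω_n = √27.72 = 5.265 rad/s and 2ζω_n = 9.3, so ζ = 9.3/(2·5.265) = 0.883.

ω_n = 5.26 rad/s, ζ = 0.883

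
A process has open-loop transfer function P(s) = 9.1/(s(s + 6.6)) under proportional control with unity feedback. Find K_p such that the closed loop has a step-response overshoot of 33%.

K_p = 10.8

From %OS = 100·exp(−πζ/√(1−ζ²)) = 33%, ζ = −ln(0.33)/√(π²+ln²(0.33)) = 0.3328.
Characteristic equation s² + 6.6s + 9.1K_p = 0 gives ζ = 6.6/(2√(9.1K_p)).
Setting ζ = 0.3328: √(9.1K_p) = 6.6/(2·0.3328) = 9.916, so K_p = 98.33/9.1 = 10.8.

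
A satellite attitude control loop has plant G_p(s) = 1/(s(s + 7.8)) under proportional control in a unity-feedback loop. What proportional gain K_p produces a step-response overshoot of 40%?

K_p = 194

From %OS = 100·exp(−πζ/√(1−ζ²)) = 40%, ζ = −ln(0.4)/√(π²+ln²(0.4)) = 0.28.
Characteristic equation s² + 7.8s + 1K_p = 0 gives ζ = 7.8/(2√(1K_p)).
Setting ζ = 0.28: √(1K_p) = 7.8/(2·0.28) = 13.93, so K_p = 194/1 = 194.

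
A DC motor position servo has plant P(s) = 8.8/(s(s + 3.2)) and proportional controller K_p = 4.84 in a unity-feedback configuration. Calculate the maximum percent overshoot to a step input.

Closed-loop characteristic equation: s² + 3.2s + 42.59 = 0, so ω_n = 6.526 rad/s and ζ = 3.2/(2·6.526) = 0.2452.
%OS = 100·exp(−πζ/√(1−ζ²)) = 100·exp(−π·0.2452/√0.9399) = 45.2%.

45.2%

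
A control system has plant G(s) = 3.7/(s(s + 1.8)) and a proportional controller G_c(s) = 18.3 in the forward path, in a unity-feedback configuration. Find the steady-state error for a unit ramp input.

0.0266

The loop has one pole at the origin (type 1). Velocity error constant K_v = lim_{s→0} s·G_c(s)G(s) = 18.3·3.7/1.8 = 37.62.
Steady-state error to a unit ramp: e_ss = 1/K_v = 0.0266.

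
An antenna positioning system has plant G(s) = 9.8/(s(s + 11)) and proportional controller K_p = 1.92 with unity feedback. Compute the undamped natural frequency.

ω_n = 4.34 rad/s

The closed-loop denominator is s(s+11) + 1.92·9.8 = s² + 11s + 18.82.
Matching s² + 2ζω_n s + ω_n²: ω_n = √18.82 = 4.338 rad/s and 2ζω_n = 11, so ζ = 11/(2·4.338) = 1.27.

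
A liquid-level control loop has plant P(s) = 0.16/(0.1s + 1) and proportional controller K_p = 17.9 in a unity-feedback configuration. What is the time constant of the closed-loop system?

τ = 0.0259 s

Closed loop: T(s) = K_p·P/(1+K_p·P) = 2.864/(0.1s + 1 + 2.864), with pole at s = −(1 + 2.864)/0.1 = −38.64.
Closed-loop time constant τ = 1/38.64 = 0.0259 s.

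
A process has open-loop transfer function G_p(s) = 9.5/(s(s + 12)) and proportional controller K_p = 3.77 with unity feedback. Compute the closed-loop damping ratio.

ζ = 1

With unity feedback the closed-loop characteristic equation is s² + 12s + 3.77·9.5 = s² + 12s + 35.81 = 0.
Matching s² + 2ζω_n s + ω_n²: ω_n = √35.81 = 5.985 rad/s and 2ζω_n = 12, so ζ = 12/(2·5.985) = 1.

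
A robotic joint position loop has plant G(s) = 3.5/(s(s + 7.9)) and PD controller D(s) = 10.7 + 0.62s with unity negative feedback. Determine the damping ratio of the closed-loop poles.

Forward path: (10.7 + 0.62s)·3.5/(s(s+7.9)). The closed-loop characteristic equation is s² + (7.9 + 3.5·0.62)s + 3.5·10.7 = 0.
That is s² + 10.07s + 37.45 = 0, so ω_n = 6.12 rad/s and ζ = 10.07/(2·6.12) = 0.8228.

ζ = 0.823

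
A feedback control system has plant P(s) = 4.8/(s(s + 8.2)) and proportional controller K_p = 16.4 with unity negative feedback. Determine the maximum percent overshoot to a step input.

19.5%

From 1 + K_pP(s) = 0: s² + 8.2s + 78.72 = 0 ⇒ ω_n = 8.872, ζ = 0.4621.
%OS = 100·exp(−πζ/√(1−ζ²)) = 100·exp(−π·0.4621/√0.7865) = 19.5%.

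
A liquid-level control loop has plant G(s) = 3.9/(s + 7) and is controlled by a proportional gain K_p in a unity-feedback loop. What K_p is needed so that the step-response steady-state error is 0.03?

K_p = 58

For a type-0 loop with proportional control, e_ss = 1/(1 + K_p·G(0)).
G(0) = 0.5571. Require 1/(1 + K_p·0.5571) = 0.03, so 1 + 0.5571·K_p = 33.33.
K_p = (33.33 − 1)/0.5571 = 58.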